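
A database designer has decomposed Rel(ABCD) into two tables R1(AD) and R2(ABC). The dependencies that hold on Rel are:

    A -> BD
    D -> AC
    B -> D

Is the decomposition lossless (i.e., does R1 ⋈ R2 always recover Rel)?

Yes

Common attributes: R1 ∩ R2 = {A}.
Closure of {A}: A → BD applies, adding BD; D → AC applies, adding C. So (A)⁺ = {ABCD}.
This closure contains every attribute of R1, so R1 ∩ R2 → R1. The join is lossless.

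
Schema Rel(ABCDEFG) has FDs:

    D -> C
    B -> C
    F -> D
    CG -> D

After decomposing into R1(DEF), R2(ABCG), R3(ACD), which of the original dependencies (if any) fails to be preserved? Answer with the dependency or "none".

CG -> D

Check CG → D: no single fragment contains all of {CDG}, and the restricted closure of {CG} across the fragments never reaches {D}.
D → C is preserved.
B → C is preserved.
F → D is preserved.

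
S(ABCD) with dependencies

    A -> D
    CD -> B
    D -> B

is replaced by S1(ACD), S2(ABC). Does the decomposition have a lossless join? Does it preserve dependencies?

lossless but not dependency-preserving

Lossless test: (AC)⁺ = {ABCD}, which contains all of one fragment — lossless.
Dependency preservation: the restricted closure of {CD} across the fragments never reaches {B}, so CD → B cannot be enforced without a join — not preserved.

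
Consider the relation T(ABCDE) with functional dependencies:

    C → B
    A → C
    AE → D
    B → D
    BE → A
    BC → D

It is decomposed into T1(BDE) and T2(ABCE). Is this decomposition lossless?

Common attributes: T1 ∩ T2 = {BE}.
Closure of {BE}: B → D applies, adding D; BE → A applies, adding A; A → C applies, adding C. So (BE)⁺ = {ABCDE}.
This closure contains every attribute of T1, so T1 ∩ T2 → T1. The join is lossless.

Yes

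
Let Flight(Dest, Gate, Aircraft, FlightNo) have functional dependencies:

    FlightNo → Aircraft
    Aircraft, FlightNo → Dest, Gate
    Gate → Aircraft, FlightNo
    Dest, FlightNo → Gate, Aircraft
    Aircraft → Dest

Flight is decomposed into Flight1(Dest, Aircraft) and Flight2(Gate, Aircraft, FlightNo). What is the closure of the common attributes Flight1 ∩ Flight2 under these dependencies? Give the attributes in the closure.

Dest, Aircraft

Flight1 ∩ Flight2 = {Aircraft}.
Aircraft → Dest applies, adding Dest
Closure: {Dest, Aircraft}.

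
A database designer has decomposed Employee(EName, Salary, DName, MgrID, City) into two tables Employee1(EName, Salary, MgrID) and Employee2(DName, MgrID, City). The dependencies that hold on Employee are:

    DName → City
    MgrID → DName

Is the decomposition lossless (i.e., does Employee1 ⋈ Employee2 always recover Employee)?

Yes

Common attributes: Employee1 ∩ Employee2 = {MgrID}.
Closure of {MgrID}: MgrID → DName applies, adding DName; DName → City applies, adding City. So (MgrID)⁺ = {DName, MgrID, City}.
This closure contains every attribute of Employee2, so Employee1 ∩ Employee2 → Employee2. The join is lossless.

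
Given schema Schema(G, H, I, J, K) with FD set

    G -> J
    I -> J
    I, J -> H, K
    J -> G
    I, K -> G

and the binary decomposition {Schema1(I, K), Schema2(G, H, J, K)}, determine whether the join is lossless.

No

Common attributes: Schema1 ∩ Schema2 = {K}.
No dependency enlarges {K}, so (K)⁺ = {K}.
The closure contains neither all of Schema1 = {I, K} nor all of Schema2 = {G, H, J, K}, so the common attributes are not a superkey of either fragment. The join is lossy.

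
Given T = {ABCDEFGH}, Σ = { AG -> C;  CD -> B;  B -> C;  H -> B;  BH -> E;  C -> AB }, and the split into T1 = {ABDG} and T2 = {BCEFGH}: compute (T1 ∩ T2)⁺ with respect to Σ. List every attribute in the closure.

ABCG

T1 ∩ T2 = {BG}.
B → C applies, adding C
C → AB applies, adding A
Closure: {ABCG}.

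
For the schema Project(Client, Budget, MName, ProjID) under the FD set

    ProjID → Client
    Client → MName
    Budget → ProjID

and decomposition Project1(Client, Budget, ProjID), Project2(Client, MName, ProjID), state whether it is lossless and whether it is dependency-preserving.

Lossless test: (Client, ProjID)⁺ = {Client, MName, ProjID}, which contains all of one fragment — lossless.
Dependency preservation: every FD's attributes lie within a single fragment, so each can be enforced locally — preserved.

lossless and dependency-preserving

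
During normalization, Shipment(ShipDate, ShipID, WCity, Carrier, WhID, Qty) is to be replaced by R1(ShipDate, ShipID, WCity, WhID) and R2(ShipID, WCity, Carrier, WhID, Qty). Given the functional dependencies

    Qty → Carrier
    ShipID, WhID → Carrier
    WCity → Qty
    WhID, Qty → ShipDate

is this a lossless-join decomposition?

Common attributes: R1 ∩ R2 = {ShipID, WCity, WhID}.
Closure of {ShipID, WCity, WhID}: ShipID, WhID → Carrier applies, adding Carrier; WCity → Qty applies, adding Qty; WhID, Qty → ShipDate applies, adding ShipDate. So (ShipID, WCity, WhID)⁺ = {ShipDate, ShipID, WCity, Carrier, WhID, Qty}.
This closure contains every attribute of R1, so R1 ∩ R2 → R1. The join is lossless.

Yes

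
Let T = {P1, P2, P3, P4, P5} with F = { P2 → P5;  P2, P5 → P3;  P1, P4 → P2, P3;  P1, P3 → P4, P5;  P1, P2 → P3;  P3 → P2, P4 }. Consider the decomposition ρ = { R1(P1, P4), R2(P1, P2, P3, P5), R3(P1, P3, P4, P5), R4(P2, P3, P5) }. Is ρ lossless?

Chase test. Columns are P1, P2, P3, P4, P5; row i has aⱼ where attribute j ∈ Ri, else bᵢⱼ.
Initial tableau (one row per fragment):
  row 1: a1 b12 b13 a4 b15
  row 2: a1 a2 a3 b24 a5
  row 3: a1 b32 a3 a4 a5
  row 4: b41 a2 a3 b44 a5
Rows 1 and 3 agree on P1, P4; apply P1, P4→P2, P3 and equate their P2, P3 entries.
Rows 1 and 2 agree on P1, P3; apply P1, P3→P4, P5 and equate their P4, P5 entries.
Rows 1 and 2 agree on P3; apply P3→P2, P4 and equate their P2, P4 entries.
Rows 1 and 4 agree on P3; apply P3→P2, P4 and equate their P2, P4 entries.
Row 1 is now all distinguished symbols — the join is lossless.

Yes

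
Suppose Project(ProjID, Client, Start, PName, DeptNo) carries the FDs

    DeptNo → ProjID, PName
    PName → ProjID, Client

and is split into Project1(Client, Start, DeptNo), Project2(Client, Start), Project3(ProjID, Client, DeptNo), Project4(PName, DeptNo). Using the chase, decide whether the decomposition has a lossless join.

Chase test. Columns are ProjID, Client, Start, PName, DeptNo; row i has aⱼ where attribute j ∈ Projecti, else bᵢⱼ.
Initial tableau (one row per fragment):
  row 1: b11 a2 a3 b14 a5
  row 2: b21 a2 a3 b24 b25
  row 3: a1 a2 b33 b34 a5
  row 4: b41 b42 b43 a4 a5
Rows 1 and 3 agree on DeptNo; apply DeptNo→ProjID, PName and equate their ProjID, PName entries.
Rows 1 and 4 agree on DeptNo; apply DeptNo→ProjID, PName and equate their ProjID, PName entries.
Rows 1 and 4 agree on PName; apply PName→ProjID, Client and equate their ProjID, Client entries.
Row 1 is now all distinguished symbols — the join is lossless.

Yes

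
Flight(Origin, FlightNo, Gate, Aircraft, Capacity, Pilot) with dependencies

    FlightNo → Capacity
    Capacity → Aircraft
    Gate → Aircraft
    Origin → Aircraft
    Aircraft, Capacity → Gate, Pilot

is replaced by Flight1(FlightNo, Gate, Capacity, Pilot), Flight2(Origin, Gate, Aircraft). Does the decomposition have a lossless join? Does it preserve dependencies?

Lossless test: (Gate)⁺ = {Gate, Aircraft}, which is a superkey of neither fragment — lossy.
Dependency preservation: Capacity → Aircraft; Aircraft, Capacity → Gate, Pilot are not contained in any single fragment, but the restricted closure of each left-hand side across the fragments still reaches the right-hand side; the remaining FDs each lie inside some fragment. All dependencies are preserved.

lossy but dependency-preserving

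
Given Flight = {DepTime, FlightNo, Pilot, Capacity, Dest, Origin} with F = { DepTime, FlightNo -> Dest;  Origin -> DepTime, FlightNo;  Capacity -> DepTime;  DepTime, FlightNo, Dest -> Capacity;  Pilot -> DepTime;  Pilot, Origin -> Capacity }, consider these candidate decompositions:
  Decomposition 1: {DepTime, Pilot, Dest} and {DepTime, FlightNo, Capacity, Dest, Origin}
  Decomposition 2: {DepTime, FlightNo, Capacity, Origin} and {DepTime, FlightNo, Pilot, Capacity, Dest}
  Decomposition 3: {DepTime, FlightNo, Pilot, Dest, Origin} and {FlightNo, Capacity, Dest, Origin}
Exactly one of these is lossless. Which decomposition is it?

Decomposition 3

Decomposition 1: common = {DepTime, Dest}, closure = {DepTime, Dest} → lossy.
Decomposition 2: common = {DepTime, FlightNo, Capacity}, closure = {DepTime, FlightNo, Capacity, Dest} → lossy.
Decomposition 3: common = {FlightNo, Dest, Origin}, closure = {DepTime, FlightNo, Capacity, Dest, Origin} → lossless.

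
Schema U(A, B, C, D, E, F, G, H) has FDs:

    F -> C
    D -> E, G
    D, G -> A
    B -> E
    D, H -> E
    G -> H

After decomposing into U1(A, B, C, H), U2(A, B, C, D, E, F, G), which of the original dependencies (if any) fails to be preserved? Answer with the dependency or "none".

Check G → H: no single fragment contains all of {G, H}, and the restricted closure of {G} across the fragments never reaches {H}.
F → C is preserved.
D → E, G is preserved.
D, G → A is preserved.
B → E is preserved.
D, H → E is preserved.

G -> H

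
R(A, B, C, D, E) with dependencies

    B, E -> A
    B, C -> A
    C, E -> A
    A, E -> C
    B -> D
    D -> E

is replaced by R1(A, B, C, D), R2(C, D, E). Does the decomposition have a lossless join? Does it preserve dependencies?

Lossless test: (C, D)⁺ = {A, C, D, E}, which contains all of one fragment — lossless.
Dependency preservation: the restricted closure of {C, E} across the fragments never reaches {A}, so C, E → A cannot be enforced without a join — not preserved.

lossless but not dependency-preserving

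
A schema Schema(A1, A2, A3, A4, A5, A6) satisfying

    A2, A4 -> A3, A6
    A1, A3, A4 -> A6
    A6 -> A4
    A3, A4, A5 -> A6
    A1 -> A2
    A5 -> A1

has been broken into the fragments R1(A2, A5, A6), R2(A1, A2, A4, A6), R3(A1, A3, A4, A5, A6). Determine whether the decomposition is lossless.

Chase test. Columns are A1, A2, A3, A4, A5, A6; row i has aⱼ where attribute j ∈ Ri, else bᵢⱼ.
Initial tableau (one row per fragment):
  row 1: b11 a2 b13 b14 a5 a6
  row 2: a1 a2 b23 a4 b25 a6
  row 3: a1 b32 a3 a4 a5 a6
Rows 1 and 2 agree on A6; apply A6→A4 and equate their A4 entries.
Rows 2 and 3 agree on A1; apply A1→A2 and equate their A2 entries.
Rows 1 and 3 agree on A5; apply A5→A1 and equate their A1 entries.
Rows 1 and 2 agree on A2, A4; apply A2, A4→A3, A6 and equate their A3, A6 entries.
Rows 1 and 3 agree on A2, A4; apply A2, A4→A3, A6 and equate their A3, A6 entries.
Row 1 is now all distinguished symbols — the join is lossless.

Yes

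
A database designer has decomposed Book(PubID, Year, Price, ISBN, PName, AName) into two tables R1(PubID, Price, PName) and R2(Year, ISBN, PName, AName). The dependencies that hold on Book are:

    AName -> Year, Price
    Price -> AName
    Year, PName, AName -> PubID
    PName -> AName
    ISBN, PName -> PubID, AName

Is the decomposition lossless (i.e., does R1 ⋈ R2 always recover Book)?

Yes

Common attributes: R1 ∩ R2 = {PName}.
Closure of {PName}: PName → AName applies, adding AName; AName → Year, Price applies, adding Year, Price; Year, PName, AName → PubID applies, adding PubID. So (PName)⁺ = {PubID, Year, Price, PName, AName}.
This closure contains every attribute of R1, so R1 ∩ R2 → R1. The join is lossless.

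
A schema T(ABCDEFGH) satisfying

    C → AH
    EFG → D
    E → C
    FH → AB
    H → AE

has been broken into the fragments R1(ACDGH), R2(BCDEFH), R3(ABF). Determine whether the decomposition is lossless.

Chase test. Columns are ABCDEFGH; row i has aⱼ where attribute j ∈ Ri, else bᵢⱼ.
Initial tableau (one row per fragment):
  row 1: a1 b12 a3 a4 b15 b16 a7 a8
  row 2: b21 a2 a3 a4 a5 a6 b27 a8
  row 3: a1 a2 b33 b34 b35 a6 b37 b38
Rows 1 and 2 agree on C; apply C→AH and equate their AH entries.
Rows 1 and 2 agree on H; apply H→AE and equate their AE entries.
No row becomes fully distinguished — the join is lossy.

No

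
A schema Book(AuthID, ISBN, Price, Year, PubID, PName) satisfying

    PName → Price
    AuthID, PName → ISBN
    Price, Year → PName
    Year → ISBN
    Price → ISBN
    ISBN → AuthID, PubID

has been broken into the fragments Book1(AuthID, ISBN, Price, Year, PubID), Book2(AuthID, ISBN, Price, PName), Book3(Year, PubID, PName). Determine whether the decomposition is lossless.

Yes

Chase test. Columns are AuthID, ISBN, Price, Year, PubID, PName; row i has aⱼ where attribute j ∈ Booki, else bᵢⱼ.
Initial tableau (one row per fragment):
  row 1: a1 a2 a3 a4 a5 b16
  row 2: a1 a2 a3 b24 b25 a6
  row 3: b31 b32 b33 a4 a5 a6
Rows 2 and 3 agree on PName; apply PName→Price and equate their Price entries.
Rows 1 and 3 agree on Price, Year; apply Price, Year→PName and equate their PName entries.
Rows 1 and 3 agree on Year; apply Year→ISBN and equate their ISBN entries.
Rows 1 and 2 agree on ISBN; apply ISBN→AuthID, PubID and equate their AuthID, PubID entries.
Rows 1 and 3 agree on ISBN; apply ISBN→AuthID, PubID and equate their AuthID, PubID entries.
Row 1 is now all distinguished symbols — the join is lossless.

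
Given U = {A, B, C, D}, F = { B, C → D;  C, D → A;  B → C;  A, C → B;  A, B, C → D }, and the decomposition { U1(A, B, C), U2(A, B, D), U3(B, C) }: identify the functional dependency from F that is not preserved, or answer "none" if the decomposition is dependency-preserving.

Check C, D → A: no single fragment contains all of {A, C, D}, and the restricted closure of {C, D} across the fragments never reaches {A}.
B, C → D is preserved.
B → C is preserved.
A, C → B is preserved.
A, B, C → D is preserved.

C, D → A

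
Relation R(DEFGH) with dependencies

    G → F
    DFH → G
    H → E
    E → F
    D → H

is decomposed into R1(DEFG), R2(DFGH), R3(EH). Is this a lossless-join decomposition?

Chase test. Columns are DEFGH; row i has aⱼ where attribute j ∈ Ri, else bᵢⱼ.
Initial tableau (one row per fragment):
  row 1: a1 a2 a3 a4 b15
  row 2: a1 b22 a3 a4 a5
  row 3: b31 a2 b33 b34 a5
Rows 2 and 3 agree on H; apply H→E and equate their E entries.
Rows 1 and 3 agree on E; apply E→F and equate their F entries.
Rows 1 and 2 agree on D; apply D→H and equate their H entries.
Row 1 is now all distinguished symbols — the join is lossless.

Yes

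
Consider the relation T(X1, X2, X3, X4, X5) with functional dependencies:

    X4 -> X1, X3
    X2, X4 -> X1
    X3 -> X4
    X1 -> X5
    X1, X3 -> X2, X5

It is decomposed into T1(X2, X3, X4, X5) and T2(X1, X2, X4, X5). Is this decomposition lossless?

Common attributes: T1 ∩ T2 = {X2, X4, X5}.
Closure of {X2, X4, X5}: X4 → X1, X3 applies, adding X1, X3. So (X2, X4, X5)⁺ = {X1, X2, X3, X4, X5}.
This closure contains every attribute of T1, so T1 ∩ T2 → T1. The join is lossless.

Yes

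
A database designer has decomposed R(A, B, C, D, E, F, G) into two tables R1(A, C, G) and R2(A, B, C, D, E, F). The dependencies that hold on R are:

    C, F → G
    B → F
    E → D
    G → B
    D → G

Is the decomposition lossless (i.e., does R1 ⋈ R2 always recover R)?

No

Common attributes: R1 ∩ R2 = {A, C}.
No dependency enlarges {A, C}, so (A, C)⁺ = {A, C}.
The closure contains neither all of R1 = {A, C, G} nor all of R2 = {A, B, C, D, E, F}, so the common attributes are not a superkey of either fragment. The join is lossy.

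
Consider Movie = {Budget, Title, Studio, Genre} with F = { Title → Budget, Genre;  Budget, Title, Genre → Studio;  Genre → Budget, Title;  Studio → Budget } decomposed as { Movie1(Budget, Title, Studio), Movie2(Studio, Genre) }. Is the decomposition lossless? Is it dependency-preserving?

lossy and not dependency-preserving

Lossless test: (Studio)⁺ = {Budget, Studio}, which is a superkey of neither fragment — lossy.
Dependency preservation: the restricted closure of {Title} across the fragments never reaches {Budget, Genre}, so Title → Budget, Genre cannot be enforced without a join — not preserved.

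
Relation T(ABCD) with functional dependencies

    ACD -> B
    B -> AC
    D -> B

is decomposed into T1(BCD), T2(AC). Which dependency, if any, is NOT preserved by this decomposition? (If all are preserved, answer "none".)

B -> AC

Check B → AC: no single fragment contains all of {ABC}, and the restricted closure of {B} across the fragments never reaches {AC}.
ACD → B is preserved.
D → B is preserved.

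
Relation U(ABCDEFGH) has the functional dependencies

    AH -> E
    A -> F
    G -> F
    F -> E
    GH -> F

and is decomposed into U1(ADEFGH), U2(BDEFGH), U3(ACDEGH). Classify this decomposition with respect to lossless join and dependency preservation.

lossy but dependency-preserving

Lossless test (chase): Rows 1 and 3 agree on A; apply A→F and equate their F entries. No row becomes fully distinguished — the join is lossy.
Dependency preservation: every FD's attributes lie within a single fragment, so each can be enforced locally — preserved.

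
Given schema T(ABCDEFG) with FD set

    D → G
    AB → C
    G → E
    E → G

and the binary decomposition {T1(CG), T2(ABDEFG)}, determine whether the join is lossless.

No

Common attributes: T1 ∩ T2 = {G}.
Closure of {G}: G → E applies, adding E. So (G)⁺ = {EG}.
The closure contains neither all of T1 = {CG} nor all of T2 = {ABDEFG}, so the common attributes are not a superkey of either fragment. The join is lossy.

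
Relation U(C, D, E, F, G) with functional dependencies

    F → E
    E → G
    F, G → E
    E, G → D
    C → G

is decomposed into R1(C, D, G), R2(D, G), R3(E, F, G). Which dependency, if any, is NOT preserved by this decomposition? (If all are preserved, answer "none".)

Check E, G → D: no single fragment contains all of {D, E, G}, and the restricted closure of {E, G} across the fragments never reaches {D}.
F → E is preserved.
E → G is preserved.
F, G → E is preserved.
C → G is preserved.

E, G → D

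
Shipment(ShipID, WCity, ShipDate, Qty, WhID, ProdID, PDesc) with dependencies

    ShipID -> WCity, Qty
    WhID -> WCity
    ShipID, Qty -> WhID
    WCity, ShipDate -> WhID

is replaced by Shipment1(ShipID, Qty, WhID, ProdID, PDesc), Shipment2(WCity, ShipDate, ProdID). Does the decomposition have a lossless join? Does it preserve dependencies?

lossy and not dependency-preserving

Lossless test: (ProdID)⁺ = {ProdID}, which is a superkey of neither fragment — lossy.
Dependency preservation: the restricted closure of {ShipID} across the fragments never reaches {WCity, Qty}, so ShipID → WCity, Qty cannot be enforced without a join — not preserved.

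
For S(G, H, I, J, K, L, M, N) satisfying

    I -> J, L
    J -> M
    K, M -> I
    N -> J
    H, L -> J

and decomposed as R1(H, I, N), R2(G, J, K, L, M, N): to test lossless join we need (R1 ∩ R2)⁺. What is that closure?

J, M, N

R1 ∩ R2 = {N}.
N → J applies, adding J
J → M applies, adding M
Closure: {J, M, N}.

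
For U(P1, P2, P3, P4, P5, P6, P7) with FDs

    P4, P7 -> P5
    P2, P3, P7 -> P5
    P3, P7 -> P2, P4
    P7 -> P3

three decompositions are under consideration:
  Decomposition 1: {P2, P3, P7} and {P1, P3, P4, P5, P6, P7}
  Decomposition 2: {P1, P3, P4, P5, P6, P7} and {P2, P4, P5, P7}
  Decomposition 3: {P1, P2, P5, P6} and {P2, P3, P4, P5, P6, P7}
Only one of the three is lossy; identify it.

Decomposition 3

Decomposition 1: common = {P3, P7}, closure = {P2, P3, P4, P5, P7} → lossless.
Decomposition 2: common = {P4, P5, P7}, closure = {P2, P3, P4, P5, P7} → lossless.
Decomposition 3: common = {P2, P5, P6}, closure = {P2, P5, P6} → lossy.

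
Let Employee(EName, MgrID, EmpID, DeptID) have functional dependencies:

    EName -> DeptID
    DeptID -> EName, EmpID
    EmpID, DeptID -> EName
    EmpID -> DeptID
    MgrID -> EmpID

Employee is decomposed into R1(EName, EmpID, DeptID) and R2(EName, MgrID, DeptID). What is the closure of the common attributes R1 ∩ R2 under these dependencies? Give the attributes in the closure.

EName, EmpID, DeptID

R1 ∩ R2 = {EName, DeptID}.
DeptID → EName, EmpID applies, adding EmpID
Closure: {EName, EmpID, DeptID}.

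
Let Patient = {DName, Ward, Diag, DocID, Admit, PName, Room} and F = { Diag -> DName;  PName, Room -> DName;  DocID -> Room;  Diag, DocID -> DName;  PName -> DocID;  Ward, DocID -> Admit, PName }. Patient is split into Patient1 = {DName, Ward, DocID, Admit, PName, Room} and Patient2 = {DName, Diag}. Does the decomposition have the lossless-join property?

No

Common attributes: Patient1 ∩ Patient2 = {DName}.
No dependency enlarges {DName}, so (DName)⁺ = {DName}.
The closure contains neither all of Patient1 = {DName, Ward, DocID, Admit, PName, Room} nor all of Patient2 = {DName, Diag}, so the common attributes are not a superkey of either fragment. The join is lossy.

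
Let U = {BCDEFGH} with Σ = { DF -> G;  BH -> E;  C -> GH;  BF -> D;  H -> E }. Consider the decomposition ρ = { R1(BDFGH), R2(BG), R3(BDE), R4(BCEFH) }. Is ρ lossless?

Yes

Chase test. Columns are BCDEFGH; row i has aⱼ where attribute j ∈ Ri, else bᵢⱼ.
Initial tableau (one row per fragment):
  row 1: a1 b12 a3 b14 a5 a6 a7
  row 2: a1 b22 b23 b24 b25 a6 b27
  row 3: a1 b32 a3 a4 b35 b36 b37
  row 4: a1 a2 b43 a4 a5 b46 a7
Rows 1 and 4 agree on BH; apply BH→E and equate their E entries.
Rows 1 and 4 agree on BF; apply BF→D and equate their D entries.
Rows 1 and 4 agree on DF; apply DF→G and equate their G entries.
Row 4 is now all distinguished symbols — the join is lossless.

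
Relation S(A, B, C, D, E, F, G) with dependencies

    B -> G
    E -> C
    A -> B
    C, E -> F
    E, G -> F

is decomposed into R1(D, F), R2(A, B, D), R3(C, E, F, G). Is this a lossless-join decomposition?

Chase test. Columns are A, B, C, D, E, F, G; row i has aⱼ where attribute j ∈ Ri, else bᵢⱼ.
Initial tableau (one row per fragment):
  row 1: b11 b12 b13 a4 b15 a6 b17
  row 2: a1 a2 b23 a4 b25 b26 b27
  row 3: b31 b32 a3 b34 a5 a6 a7
No row becomes fully distinguished — the join is lossy.

No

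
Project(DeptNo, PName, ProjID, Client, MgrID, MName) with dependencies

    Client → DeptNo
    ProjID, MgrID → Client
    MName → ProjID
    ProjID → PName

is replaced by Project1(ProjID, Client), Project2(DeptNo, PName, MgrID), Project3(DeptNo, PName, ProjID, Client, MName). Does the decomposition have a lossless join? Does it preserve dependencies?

Lossless test (chase): Rows 1 and 3 agree on Client; apply Client→DeptNo and equate their DeptNo entries. Rows 1 and 3 agree on ProjID; apply ProjID→PName and equate their PName entries. No row becomes fully distinguished — the join is lossy.
Dependency preservation: the restricted closure of {ProjID, MgrID} across the fragments never reaches {Client}, so ProjID, MgrID → Client cannot be enforced without a join — not preserved.

lossy and not dependency-preserving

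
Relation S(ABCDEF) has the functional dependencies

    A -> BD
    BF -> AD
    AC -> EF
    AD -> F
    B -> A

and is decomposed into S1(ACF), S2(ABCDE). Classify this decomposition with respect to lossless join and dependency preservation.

Lossless test: (AC)⁺ = {ABCDEF}, which contains all of one fragment — lossless.
Dependency preservation: BF → AD; AC → EF; AD → F are not contained in any single fragment, but the restricted closure of each left-hand side across the fragments still reaches the right-hand side; the remaining FDs each lie inside some fragment. All dependencies are preserved.

lossless and dependency-preserving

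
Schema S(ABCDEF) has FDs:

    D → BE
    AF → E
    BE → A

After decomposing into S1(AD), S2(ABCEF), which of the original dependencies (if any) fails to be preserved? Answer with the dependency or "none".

Check D → BE: no single fragment contains all of {BDE}, and the restricted closure of {D} across the fragments never reaches {BE}.
AF → E is preserved.
BE → A is preserved.

D → BE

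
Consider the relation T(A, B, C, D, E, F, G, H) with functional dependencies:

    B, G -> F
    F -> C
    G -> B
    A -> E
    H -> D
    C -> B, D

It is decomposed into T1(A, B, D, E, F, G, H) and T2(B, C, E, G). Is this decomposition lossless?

Yes

Common attributes: T1 ∩ T2 = {B, E, G}.
Closure of {B, E, G}: B, G → F applies, adding F; F → C applies, adding C; C → B, D applies, adding D. So (B, E, G)⁺ = {B, C, D, E, F, G}.
This closure contains every attribute of T2, so T1 ∩ T2 → T2. The join is lossless.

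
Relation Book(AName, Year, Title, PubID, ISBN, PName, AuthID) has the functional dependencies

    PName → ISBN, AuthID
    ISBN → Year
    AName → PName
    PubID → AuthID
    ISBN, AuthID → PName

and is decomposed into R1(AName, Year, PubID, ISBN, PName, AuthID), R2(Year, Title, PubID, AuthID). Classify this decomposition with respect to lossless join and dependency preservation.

lossy but dependency-preserving

Lossless test: (Year, PubID, AuthID)⁺ = {Year, PubID, AuthID}, which is a superkey of neither fragment — lossy.
Dependency preservation: every FD's attributes lie within a single fragment, so each can be enforced locally — preserved.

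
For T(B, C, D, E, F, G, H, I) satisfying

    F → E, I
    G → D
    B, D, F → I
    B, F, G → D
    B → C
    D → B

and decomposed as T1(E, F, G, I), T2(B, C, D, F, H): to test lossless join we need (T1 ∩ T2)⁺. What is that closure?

T1 ∩ T2 = {F}.
F → E, I applies, adding E, I
Closure: {E, F, I}.

E, F, I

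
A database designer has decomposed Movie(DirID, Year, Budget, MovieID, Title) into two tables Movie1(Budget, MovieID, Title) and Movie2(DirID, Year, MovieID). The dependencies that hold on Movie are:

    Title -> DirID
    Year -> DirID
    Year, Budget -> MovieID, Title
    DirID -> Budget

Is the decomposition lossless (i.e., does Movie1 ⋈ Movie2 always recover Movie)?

No

Common attributes: Movie1 ∩ Movie2 = {MovieID}.
No dependency enlarges {MovieID}, so (MovieID)⁺ = {MovieID}.
The closure contains neither all of Movie1 = {Budget, MovieID, Title} nor all of Movie2 = {DirID, Year, MovieID}, so the common attributes are not a superkey of either fragment. The join is lossy.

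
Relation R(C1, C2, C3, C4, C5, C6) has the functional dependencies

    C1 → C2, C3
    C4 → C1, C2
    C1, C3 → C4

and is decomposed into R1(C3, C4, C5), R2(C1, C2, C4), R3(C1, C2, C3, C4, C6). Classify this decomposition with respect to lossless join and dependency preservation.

Lossless test (chase): Rows 2 and 3 agree on C1; apply C1→C2, C3 and equate their C2, C3 entries. Rows 1 and 2 agree on C4; apply C4→C1, C2 and equate their C1, C2 entries. No row becomes fully distinguished — the join is lossy.
Dependency preservation: every FD's attributes lie within a single fragment, so each can be enforced locally — preserved.

lossy but dependency-preserving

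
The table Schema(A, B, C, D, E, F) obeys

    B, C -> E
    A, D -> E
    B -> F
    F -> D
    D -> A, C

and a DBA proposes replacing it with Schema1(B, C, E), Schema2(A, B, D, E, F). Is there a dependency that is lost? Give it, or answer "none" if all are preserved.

D -> A, C

Check D → A, C: no single fragment contains all of {A, C, D}, and the restricted closure of {D} across the fragments never reaches {A, C}.
B, C → E is preserved.
A, D → E is preserved.
B → F is preserved.
F → D is preserved.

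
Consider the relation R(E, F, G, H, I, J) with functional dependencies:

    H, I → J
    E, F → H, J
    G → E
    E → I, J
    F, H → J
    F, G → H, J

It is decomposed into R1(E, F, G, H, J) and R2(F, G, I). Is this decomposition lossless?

Common attributes: R1 ∩ R2 = {F, G}.
Closure of {F, G}: G → E applies, adding E; E → I, J applies, adding I, J; F, G → H, J applies, adding H. So (F, G)⁺ = {E, F, G, H, I, J}.
This closure contains every attribute of R1, so R1 ∩ R2 → R1. The join is lossless.

Yes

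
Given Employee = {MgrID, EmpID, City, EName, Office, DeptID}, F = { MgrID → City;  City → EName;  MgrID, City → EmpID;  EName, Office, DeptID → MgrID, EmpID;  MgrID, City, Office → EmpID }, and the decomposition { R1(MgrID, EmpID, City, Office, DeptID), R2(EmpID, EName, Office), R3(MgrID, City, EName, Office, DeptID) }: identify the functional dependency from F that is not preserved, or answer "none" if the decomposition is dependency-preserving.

MgrID → City lies within R1.
City → EName lies within R3.
MgrID, City → EmpID lies within R1.
EName, Office, DeptID → MgrID, EmpID: restricted closure across fragments reaches MgrID, EmpID.
MgrID, City, Office → EmpID lies within R1.
Every dependency is enforceable on the fragments, so the decomposition is dependency-preserving.

none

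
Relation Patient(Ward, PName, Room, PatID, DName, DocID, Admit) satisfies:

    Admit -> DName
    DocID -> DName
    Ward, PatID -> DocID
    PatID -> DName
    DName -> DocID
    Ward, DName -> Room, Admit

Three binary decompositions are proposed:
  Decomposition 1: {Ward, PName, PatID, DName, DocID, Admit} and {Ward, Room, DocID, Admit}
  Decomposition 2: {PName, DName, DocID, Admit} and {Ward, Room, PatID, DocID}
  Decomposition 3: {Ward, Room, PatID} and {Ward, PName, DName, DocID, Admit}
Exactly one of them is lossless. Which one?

Decomposition 1

Decomposition 1: common = {Ward, DocID, Admit}, closure = {Ward, Room, DName, DocID, Admit} → lossless.
Decomposition 2: common = {DocID}, closure = {DName, DocID} → lossy.
Decomposition 3: common = {Ward}, closure = {Ward} → lossy.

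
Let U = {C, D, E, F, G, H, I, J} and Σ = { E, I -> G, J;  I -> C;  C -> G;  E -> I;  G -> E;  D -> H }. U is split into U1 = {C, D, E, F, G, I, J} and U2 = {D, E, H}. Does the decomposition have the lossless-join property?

Yes

Common attributes: U1 ∩ U2 = {D, E}.
Closure of {D, E}: E → I applies, adding I; D → H applies, adding H; E, I → G, J applies, adding G, J; I → C applies, adding C. So (D, E)⁺ = {C, D, E, G, H, I, J}.
This closure contains every attribute of U2, so U1 ∩ U2 → U2. The join is lossless.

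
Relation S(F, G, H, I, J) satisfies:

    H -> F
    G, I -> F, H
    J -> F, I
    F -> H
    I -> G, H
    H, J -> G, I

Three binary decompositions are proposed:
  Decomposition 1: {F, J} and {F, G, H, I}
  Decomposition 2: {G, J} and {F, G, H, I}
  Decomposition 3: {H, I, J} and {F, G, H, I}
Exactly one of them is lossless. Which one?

Decomposition 3

Decomposition 1: common = {F}, closure = {F, H} → lossy.
Decomposition 2: common = {G}, closure = {G} → lossy.
Decomposition 3: common = {H, I}, closure = {F, G, H, I} → lossless.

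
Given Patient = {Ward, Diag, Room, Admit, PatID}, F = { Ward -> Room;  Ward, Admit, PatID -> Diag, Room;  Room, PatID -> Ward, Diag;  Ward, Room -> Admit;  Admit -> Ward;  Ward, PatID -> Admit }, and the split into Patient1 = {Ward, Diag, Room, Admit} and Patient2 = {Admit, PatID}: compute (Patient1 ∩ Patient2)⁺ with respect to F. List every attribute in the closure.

Patient1 ∩ Patient2 = {Admit}.
Admit → Ward applies, adding Ward
Ward → Room applies, adding Room
Closure: {Ward, Room, Admit}.

Ward, Room, Admit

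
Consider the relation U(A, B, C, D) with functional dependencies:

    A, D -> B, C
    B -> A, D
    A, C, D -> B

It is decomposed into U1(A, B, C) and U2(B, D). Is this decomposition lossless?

Common attributes: U1 ∩ U2 = {B}.
Closure of {B}: B → A, D applies, adding A, D; A, D → B, C applies, adding C. So (B)⁺ = {A, B, C, D}.
This closure contains every attribute of U1, so U1 ∩ U2 → U1. The join is lossless.

Yes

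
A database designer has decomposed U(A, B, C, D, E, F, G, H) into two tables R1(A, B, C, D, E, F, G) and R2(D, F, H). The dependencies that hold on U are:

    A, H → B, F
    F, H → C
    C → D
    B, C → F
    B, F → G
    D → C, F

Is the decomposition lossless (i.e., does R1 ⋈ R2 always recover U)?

No

Common attributes: R1 ∩ R2 = {D, F}.
Closure of {D, F}: D → C, F applies, adding C. So (D, F)⁺ = {C, D, F}.
The closure contains neither all of R1 = {A, B, C, D, E, F, G} nor all of R2 = {D, F, H}, so the common attributes are not a superkey of either fragment. The join is lossy.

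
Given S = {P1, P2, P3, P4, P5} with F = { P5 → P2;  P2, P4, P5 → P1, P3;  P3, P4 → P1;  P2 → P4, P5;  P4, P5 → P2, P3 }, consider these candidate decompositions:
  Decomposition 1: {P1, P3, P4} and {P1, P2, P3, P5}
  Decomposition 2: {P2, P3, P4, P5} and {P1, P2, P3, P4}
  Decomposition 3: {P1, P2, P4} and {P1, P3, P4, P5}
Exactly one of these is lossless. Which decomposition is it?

Decomposition 2

Decomposition 1: common = {P1, P3}, closure = {P1, P3} → lossy.
Decomposition 2: common = {P2, P3, P4}, closure = {P1, P2, P3, P4, P5} → lossless.
Decomposition 3: common = {P1, P4}, closure = {P1, P4} → lossy.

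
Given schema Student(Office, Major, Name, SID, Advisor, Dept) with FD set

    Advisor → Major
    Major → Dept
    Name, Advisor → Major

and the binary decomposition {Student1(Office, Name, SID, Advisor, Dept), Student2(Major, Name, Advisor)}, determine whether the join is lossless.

Yes

Common attributes: Student1 ∩ Student2 = {Name, Advisor}.
Closure of {Name, Advisor}: Advisor → Major applies, adding Major; Major → Dept applies, adding Dept. So (Name, Advisor)⁺ = {Major, Name, Advisor, Dept}.
This closure contains every attribute of Student2, so Student1 ∩ Student2 → Student2. The join is lossless.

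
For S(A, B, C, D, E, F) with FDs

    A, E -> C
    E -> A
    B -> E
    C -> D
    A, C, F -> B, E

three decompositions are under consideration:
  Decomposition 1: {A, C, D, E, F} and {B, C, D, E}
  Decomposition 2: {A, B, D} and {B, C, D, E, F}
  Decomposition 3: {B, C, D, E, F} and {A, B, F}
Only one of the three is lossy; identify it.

Decomposition 1

Decomposition 1: common = {C, D, E}, closure = {A, C, D, E} → lossy.
Decomposition 2: common = {B, D}, closure = {A, B, C, D, E} → lossless.
Decomposition 3: common = {B, F}, closure = {A, B, C, D, E, F} → lossless.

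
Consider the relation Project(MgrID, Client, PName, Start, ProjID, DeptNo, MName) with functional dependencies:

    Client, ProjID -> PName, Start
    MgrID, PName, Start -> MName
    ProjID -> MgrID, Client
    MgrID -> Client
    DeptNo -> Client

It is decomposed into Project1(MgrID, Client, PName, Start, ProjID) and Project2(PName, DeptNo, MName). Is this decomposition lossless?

No

Common attributes: Project1 ∩ Project2 = {PName}.
No dependency enlarges {PName}, so (PName)⁺ = {PName}.
The closure contains neither all of Project1 = {MgrID, Client, PName, Start, ProjID} nor all of Project2 = {PName, DeptNo, MName}, so the common attributes are not a superkey of either fragment. The join is lossy.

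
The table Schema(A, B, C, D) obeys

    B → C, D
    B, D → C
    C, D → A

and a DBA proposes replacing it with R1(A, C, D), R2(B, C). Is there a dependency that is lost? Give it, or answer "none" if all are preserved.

B → C, D

Check B → C, D: no single fragment contains all of {B, C, D}, and the restricted closure of {B} across the fragments never reaches {C, D}.
B, D → C is preserved.
C, D → A is preserved.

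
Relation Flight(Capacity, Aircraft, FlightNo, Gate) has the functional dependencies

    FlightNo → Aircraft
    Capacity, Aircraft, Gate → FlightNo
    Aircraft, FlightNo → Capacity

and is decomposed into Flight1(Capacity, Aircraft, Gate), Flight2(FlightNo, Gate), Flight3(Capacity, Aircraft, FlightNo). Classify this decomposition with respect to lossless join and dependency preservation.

Lossless test (chase): Rows 2 and 3 agree on FlightNo; apply FlightNo→Aircraft and equate their Aircraft entries. Rows 2 and 3 agree on Aircraft, FlightNo; apply Aircraft, FlightNo→Capacity and equate their Capacity entries. Rows 1 and 2 agree on Capacity, Aircraft, Gate; apply Capacity, Aircraft, Gate→FlightNo and equate their FlightNo entries. Row 1 is now all distinguished symbols — the join is lossless.
Dependency preservation: the restricted closure of {Capacity, Aircraft, Gate} across the fragments never reaches {FlightNo}, so Capacity, Aircraft, Gate → FlightNo cannot be enforced without a join — not preserved.

lossless but not dependency-preserving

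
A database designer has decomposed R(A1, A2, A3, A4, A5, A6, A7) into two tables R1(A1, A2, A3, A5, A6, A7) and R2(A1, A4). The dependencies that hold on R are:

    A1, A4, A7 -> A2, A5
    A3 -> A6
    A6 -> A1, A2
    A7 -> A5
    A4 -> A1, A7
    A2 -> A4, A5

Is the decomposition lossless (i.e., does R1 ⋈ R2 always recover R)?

No

Common attributes: R1 ∩ R2 = {A1}.
No dependency enlarges {A1}, so (A1)⁺ = {A1}.
The closure contains neither all of R1 = {A1, A2, A3, A5, A6, A7} nor all of R2 = {A1, A4}, so the common attributes are not a superkey of either fragment. The join is lossy.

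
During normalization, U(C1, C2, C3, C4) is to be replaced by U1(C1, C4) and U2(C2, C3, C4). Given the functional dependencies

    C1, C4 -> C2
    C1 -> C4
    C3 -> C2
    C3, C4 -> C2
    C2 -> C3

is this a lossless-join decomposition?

Common attributes: U1 ∩ U2 = {C4}.
No dependency enlarges {C4}, so (C4)⁺ = {C4}.
The closure contains neither all of U1 = {C1, C4} nor all of U2 = {C2, C3, C4}, so the common attributes are not a superkey of either fragment. The join is lossy.

No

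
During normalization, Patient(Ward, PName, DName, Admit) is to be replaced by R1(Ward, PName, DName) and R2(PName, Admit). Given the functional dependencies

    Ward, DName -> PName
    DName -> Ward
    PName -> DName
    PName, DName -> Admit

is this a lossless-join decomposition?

Yes

Common attributes: R1 ∩ R2 = {PName}.
Closure of {PName}: PName → DName applies, adding DName; PName, DName → Admit applies, adding Admit; DName → Ward applies, adding Ward. So (PName)⁺ = {Ward, PName, DName, Admit}.
This closure contains every attribute of R1, so R1 ∩ R2 → R1. The join is lossless.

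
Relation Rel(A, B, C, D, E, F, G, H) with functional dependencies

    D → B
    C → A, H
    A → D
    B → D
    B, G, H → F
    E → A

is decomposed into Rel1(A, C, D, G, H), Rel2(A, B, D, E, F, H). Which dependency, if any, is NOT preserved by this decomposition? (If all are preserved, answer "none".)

B, G, H → F

Check B, G, H → F: no single fragment contains all of {B, F, G, H}, and the restricted closure of {B, G, H} across the fragments never reaches {F}.
D → B is preserved.
C → A, H is preserved.
A → D is preserved.
B → D is preserved.
E → A is preserved.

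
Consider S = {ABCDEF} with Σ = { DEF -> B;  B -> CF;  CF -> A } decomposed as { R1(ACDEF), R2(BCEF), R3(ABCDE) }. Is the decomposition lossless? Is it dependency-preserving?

Lossless test (chase): Rows 2 and 3 agree on B; apply B→CF and equate their CF entries. Rows 1 and 2 agree on CF; apply CF→A and equate their A entries. Rows 1 and 3 agree on DEF; apply DEF→B and equate their B entries. Row 1 is now all distinguished symbols — the join is lossless.
Dependency preservation: the restricted closure of {DEF} across the fragments never reaches {B}, so DEF → B cannot be enforced without a join — not preserved.

lossless but not dependency-preserving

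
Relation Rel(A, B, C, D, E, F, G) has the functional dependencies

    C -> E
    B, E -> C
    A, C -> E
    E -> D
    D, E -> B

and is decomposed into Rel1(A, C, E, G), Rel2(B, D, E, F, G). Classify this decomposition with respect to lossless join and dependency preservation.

lossy but dependency-preserving

Lossless test: (E, G)⁺ = {B, C, D, E, G}, which is a superkey of neither fragment — lossy.
Dependency preservation: B, E → C is not contained in any single fragment, but the restricted closure of its left-hand side across the fragments still reaches the right-hand side; the remaining FDs each lie inside some fragment. All dependencies are preserved.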